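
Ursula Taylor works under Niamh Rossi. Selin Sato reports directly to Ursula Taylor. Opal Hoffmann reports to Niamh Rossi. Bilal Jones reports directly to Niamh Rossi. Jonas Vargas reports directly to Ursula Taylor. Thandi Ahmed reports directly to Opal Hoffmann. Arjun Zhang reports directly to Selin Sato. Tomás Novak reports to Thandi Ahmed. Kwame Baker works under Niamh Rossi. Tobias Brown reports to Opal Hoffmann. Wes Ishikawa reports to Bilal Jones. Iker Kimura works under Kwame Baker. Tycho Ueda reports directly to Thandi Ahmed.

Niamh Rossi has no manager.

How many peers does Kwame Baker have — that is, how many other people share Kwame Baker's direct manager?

3

Kwame Baker reports to Niamh Rossi. Niamh Rossi's other direct reports are Ursula Taylor, Opal Hoffmann, Bilal Jones — 3 peers.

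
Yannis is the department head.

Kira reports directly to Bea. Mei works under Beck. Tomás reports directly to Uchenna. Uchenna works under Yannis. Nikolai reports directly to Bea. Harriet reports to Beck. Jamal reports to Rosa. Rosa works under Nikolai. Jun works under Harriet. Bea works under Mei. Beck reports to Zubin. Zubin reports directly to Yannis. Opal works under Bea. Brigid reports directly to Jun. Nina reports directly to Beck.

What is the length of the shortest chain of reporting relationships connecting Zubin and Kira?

Kira is in Zubin's organization: the chain from Kira up to Zubin is Kira → Bea → Mei → Beck → Zubin, which is 4 links.

4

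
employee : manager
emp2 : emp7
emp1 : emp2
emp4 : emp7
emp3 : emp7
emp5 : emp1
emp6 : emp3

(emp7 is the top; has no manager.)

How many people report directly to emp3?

emp3 directly manages emp6. That is 1 direct report.

1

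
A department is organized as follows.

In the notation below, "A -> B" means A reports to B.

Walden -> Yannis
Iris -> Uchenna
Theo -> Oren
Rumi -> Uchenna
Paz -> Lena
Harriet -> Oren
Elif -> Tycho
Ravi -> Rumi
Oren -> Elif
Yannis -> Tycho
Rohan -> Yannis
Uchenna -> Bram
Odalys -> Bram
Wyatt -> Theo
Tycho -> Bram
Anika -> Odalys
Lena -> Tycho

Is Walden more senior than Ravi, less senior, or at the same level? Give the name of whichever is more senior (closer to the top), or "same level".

same level

Both Walden and Ravi are 3 levels below Bram.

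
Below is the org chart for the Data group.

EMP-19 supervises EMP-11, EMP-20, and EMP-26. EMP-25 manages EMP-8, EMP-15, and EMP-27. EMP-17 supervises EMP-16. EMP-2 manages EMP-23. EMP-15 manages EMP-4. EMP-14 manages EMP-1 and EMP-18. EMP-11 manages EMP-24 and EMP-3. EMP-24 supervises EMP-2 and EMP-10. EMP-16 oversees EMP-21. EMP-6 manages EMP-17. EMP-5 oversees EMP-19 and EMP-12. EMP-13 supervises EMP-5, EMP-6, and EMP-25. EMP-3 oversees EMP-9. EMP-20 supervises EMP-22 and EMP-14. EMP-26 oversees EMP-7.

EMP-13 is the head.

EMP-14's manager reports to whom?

EMP-19

EMP-14 reports to EMP-20, and EMP-20 reports to EMP-19. So EMP-14's skip-level manager is EMP-19.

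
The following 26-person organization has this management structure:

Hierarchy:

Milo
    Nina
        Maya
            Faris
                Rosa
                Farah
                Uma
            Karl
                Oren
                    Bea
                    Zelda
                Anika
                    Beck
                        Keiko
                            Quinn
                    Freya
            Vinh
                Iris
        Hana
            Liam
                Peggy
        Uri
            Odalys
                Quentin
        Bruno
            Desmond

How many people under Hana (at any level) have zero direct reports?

1

The only person in Hana's organization with no one reporting to them is Peggy. That is 1.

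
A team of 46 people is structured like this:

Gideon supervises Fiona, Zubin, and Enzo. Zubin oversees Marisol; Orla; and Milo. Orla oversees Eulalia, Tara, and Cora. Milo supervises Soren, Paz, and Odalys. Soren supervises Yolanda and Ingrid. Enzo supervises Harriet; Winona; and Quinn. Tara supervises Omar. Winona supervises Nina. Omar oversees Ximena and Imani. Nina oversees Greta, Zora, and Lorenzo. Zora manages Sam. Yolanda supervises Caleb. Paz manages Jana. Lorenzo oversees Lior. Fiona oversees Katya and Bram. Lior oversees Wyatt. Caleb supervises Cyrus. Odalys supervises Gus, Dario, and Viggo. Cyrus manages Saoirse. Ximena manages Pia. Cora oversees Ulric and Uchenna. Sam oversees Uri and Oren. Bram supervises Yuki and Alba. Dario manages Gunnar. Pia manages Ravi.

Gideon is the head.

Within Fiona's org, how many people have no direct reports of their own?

3

The people in Fiona's organization with no one reporting to them are Alba, Yuki, Katya. That is 3.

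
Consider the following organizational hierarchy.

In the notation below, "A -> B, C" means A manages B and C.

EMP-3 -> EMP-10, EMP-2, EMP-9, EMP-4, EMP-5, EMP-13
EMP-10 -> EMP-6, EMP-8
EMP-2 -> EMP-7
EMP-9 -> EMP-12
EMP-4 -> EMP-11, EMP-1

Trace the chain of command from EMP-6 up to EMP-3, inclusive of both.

EMP-6 -> EMP-10 -> EMP-3

EMP-6 reports to EMP-10. EMP-10 reports to EMP-3. EMP-3 is at the top.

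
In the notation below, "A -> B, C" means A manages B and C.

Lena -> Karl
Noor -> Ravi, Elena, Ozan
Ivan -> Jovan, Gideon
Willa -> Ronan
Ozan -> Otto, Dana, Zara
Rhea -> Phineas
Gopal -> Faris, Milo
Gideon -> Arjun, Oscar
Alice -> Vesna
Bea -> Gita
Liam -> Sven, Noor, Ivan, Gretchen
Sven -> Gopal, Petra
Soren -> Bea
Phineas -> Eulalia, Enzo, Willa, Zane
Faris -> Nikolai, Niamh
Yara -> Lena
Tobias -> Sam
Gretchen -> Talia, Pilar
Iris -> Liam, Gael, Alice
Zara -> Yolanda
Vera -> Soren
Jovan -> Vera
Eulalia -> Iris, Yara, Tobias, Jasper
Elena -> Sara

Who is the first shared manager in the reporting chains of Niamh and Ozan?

Niamh's chain of managers is Faris, Gopal, Sven, Liam, Iris, Eulalia, Phineas, Rhea. Ozan's chain of managers is Noor, Liam, Iris, Eulalia, Phineas, Rhea. The first manager that appears in both chains is Liam.

Liam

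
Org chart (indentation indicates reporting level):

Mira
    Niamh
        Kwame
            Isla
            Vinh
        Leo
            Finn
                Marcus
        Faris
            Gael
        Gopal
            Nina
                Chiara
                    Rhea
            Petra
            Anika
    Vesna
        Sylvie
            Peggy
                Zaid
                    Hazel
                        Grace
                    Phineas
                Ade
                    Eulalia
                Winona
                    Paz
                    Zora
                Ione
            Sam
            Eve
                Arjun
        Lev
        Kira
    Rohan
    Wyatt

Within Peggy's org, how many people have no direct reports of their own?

The people in Peggy's organization with no one reporting to them are Ione, Zora, Paz, Eulalia, Phineas, Grace. That is 6.

6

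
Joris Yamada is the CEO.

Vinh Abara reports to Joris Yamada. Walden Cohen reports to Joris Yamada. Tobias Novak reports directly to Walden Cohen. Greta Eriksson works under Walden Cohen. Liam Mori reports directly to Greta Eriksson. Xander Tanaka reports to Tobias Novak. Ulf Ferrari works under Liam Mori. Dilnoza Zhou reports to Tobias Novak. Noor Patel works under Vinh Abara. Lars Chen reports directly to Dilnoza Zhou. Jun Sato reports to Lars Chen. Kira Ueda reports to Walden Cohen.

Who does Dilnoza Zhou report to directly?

Tobias Novak

Dilnoza Zhou reports directly to Tobias Novak.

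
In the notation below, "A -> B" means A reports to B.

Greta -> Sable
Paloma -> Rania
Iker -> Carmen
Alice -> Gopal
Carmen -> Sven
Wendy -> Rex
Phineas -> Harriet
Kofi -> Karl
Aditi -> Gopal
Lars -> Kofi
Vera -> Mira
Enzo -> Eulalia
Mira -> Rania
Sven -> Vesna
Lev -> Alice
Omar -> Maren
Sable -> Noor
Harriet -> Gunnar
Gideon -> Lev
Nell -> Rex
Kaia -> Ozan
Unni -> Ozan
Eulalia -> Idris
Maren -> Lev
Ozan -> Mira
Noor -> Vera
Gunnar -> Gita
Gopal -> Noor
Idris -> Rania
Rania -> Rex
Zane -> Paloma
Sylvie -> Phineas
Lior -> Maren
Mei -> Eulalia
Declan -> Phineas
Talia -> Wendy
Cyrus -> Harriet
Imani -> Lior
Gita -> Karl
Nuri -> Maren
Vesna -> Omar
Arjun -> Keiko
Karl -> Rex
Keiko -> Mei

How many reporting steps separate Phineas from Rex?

5

Chain from Phineas up to Rex: Phineas → Harriet → Gunnar → Gita → Karl → Rex. That is 5 steps up, so Phineas is 5 levels below Rex.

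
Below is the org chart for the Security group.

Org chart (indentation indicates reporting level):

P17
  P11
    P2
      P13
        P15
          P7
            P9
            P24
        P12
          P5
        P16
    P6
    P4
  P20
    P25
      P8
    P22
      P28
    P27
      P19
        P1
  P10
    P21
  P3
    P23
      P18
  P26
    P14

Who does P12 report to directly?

P13

P12 reports directly to P13.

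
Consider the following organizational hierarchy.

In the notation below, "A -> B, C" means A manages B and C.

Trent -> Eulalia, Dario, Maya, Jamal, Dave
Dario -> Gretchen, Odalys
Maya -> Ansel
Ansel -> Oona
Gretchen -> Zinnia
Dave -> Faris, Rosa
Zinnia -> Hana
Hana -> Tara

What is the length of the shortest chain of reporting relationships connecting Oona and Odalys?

Oona is 3 levels below Trent, and Odalys is 2 levels below Trent (their lowest common manager). The shortest path runs up from Oona to Trent and back down to Odalys: 3 + 2 = 5 links.

5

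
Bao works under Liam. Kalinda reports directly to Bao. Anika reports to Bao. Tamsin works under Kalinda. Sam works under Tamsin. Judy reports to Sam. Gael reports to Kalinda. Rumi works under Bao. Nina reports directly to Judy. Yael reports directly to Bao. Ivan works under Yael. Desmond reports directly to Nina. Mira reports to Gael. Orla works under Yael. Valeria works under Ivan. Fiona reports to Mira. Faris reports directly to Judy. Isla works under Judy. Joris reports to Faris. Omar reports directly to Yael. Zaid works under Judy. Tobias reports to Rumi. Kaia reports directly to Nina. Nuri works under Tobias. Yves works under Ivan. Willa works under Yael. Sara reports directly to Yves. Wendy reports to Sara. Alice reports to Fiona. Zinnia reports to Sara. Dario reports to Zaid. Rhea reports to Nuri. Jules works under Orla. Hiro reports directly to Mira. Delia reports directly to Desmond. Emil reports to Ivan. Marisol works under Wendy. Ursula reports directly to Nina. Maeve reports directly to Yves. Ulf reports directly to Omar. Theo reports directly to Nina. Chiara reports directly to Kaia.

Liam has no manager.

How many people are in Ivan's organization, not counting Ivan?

8

Ivan directly manages Valeria, Yves, Emil. Valeria has no reports. Under Yves: Maeve, Sara, Zinnia, Wendy, Marisol (5). Emil has no reports. So Ivan's organization is 3 direct reports plus everyone under them: 1 + 6 + 1 = 8.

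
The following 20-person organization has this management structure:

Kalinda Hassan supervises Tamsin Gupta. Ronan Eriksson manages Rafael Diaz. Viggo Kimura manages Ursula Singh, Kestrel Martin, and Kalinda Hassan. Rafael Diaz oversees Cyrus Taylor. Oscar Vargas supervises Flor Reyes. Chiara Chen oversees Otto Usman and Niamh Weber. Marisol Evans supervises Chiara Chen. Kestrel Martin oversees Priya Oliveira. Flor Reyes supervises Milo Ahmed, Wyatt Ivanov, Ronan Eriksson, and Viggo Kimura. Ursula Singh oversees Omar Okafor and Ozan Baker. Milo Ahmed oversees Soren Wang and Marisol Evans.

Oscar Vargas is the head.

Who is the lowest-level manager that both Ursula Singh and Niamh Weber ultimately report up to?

Flor Reyes

Ursula Singh's chain of managers is Viggo Kimura, Flor Reyes, Oscar Vargas. Niamh Weber's chain of managers is Chiara Chen, Marisol Evans, Milo Ahmed, Flor Reyes, Oscar Vargas. The first manager that appears in both chains is Flor Reyes.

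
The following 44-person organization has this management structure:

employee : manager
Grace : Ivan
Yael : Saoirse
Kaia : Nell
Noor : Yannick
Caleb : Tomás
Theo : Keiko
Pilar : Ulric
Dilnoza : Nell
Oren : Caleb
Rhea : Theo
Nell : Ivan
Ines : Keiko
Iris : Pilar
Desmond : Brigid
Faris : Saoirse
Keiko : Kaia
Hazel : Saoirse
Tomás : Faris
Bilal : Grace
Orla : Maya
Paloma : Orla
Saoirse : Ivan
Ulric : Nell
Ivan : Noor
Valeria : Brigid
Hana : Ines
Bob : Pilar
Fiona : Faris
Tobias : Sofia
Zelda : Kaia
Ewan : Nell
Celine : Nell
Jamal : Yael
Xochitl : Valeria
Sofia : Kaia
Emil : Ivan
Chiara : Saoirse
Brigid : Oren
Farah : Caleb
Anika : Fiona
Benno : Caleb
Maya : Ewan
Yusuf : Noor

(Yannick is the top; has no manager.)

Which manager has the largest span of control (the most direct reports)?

Direct-report counts: Yannick has 1; Noor has 2; Ivan has 4; Grace has 1; Nell has 5; Ewan has 1; Maya has 1; Orla has 1; Ulric has 1; Pilar has 2; Kaia has 3; Sofia has 1; Keiko has 2; Ines has 1; Theo has 1; Saoirse has 4; Yael has 1; Faris has 2; Fiona has 1; Tomás has 1; Caleb has 3; Oren has 1; Brigid has 2; Valeria has 1. The largest is 5, held by Nell.

Nell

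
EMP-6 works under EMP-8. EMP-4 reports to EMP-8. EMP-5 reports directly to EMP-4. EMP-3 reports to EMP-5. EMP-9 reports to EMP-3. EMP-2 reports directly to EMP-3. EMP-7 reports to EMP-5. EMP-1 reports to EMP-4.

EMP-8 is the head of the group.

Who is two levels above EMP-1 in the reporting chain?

EMP-8

EMP-1 reports to EMP-4, and EMP-4 reports to EMP-8. So EMP-1's skip-level manager is EMP-8.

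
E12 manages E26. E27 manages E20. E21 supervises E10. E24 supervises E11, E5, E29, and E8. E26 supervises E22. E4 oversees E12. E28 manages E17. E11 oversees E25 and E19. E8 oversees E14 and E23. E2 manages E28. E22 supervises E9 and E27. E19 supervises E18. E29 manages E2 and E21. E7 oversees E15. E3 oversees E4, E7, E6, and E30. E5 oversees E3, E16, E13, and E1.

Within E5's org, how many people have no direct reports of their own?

8

The people in E5's organization with no one reporting to them are E1, E13, E16, E30, E6, E15, E9, E20. That is 8.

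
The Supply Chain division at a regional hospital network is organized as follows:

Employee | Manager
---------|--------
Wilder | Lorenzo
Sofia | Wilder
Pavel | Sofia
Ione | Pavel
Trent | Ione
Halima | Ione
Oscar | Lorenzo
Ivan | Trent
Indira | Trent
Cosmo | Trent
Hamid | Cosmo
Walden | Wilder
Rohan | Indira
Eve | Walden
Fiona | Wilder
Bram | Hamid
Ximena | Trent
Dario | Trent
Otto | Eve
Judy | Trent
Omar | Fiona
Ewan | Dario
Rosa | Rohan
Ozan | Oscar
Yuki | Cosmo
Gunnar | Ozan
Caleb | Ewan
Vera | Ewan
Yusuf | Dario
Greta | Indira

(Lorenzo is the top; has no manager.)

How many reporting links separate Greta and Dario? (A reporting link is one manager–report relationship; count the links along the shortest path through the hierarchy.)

Greta is 2 levels below Trent, and Dario is 1 level below Trent (their lowest common manager). The shortest path runs up from Greta to Trent and back down to Dario: 2 + 1 = 3 links.

3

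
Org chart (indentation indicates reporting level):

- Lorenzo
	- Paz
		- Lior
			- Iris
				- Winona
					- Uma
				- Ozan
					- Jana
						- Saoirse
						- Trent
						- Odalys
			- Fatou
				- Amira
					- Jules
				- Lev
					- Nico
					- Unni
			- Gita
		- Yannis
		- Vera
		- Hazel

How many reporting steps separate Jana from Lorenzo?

5

Chain from Jana up to Lorenzo: Jana → Ozan → Iris → Lior → Paz → Lorenzo. That is 5 steps up, so Jana is 5 levels below Lorenzo.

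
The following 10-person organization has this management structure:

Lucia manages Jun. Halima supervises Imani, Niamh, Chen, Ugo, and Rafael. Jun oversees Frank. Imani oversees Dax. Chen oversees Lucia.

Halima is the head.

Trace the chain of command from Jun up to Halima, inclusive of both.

Jun reports to Lucia. Lucia reports to Chen. Chen reports to Halima. Halima is at the top.

Jun -> Lucia -> Chen -> Halima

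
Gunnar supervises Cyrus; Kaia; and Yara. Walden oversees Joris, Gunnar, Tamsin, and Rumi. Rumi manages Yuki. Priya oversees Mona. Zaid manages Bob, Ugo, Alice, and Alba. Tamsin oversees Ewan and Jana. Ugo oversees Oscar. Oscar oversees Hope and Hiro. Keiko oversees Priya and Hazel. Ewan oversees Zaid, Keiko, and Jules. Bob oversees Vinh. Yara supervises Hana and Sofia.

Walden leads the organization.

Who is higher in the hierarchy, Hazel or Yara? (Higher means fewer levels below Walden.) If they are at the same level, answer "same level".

Hazel is 4 levels below Walden; Yara is 2. Yara is higher.

Yara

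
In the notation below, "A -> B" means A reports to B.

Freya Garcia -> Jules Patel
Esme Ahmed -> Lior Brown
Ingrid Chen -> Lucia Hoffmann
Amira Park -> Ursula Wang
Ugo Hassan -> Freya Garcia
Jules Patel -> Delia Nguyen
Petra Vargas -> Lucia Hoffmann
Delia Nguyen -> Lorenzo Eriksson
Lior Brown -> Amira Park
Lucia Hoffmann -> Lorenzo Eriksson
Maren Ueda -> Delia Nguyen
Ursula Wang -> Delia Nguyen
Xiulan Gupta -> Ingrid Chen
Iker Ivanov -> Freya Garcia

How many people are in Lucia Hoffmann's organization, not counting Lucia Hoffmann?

Lucia Hoffmann directly manages Ingrid Chen, Petra Vargas. Under Ingrid Chen: Xiulan Gupta (1). Petra Vargas has no reports. So Lucia Hoffmann's organization is 2 direct reports plus everyone under them: 2 + 1 = 3.

3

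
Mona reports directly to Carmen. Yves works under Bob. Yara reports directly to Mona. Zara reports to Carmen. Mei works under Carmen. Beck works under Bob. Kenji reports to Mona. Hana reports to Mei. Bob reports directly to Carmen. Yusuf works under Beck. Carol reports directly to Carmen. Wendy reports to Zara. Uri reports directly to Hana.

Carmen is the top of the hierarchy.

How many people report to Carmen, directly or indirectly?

Carmen directly manages Bob, Mei, Zara, Mona, Carol. Under Bob: Yves, Beck, Yusuf (3). Under Mei: Hana, Uri (2). Under Zara: Wendy (1). Under Mona: Yara, Kenji (2). Carol has no reports. So Carmen's organization is 5 direct reports plus everyone under them: 4 + 3 + 2 + 3 + 1 = 13.

13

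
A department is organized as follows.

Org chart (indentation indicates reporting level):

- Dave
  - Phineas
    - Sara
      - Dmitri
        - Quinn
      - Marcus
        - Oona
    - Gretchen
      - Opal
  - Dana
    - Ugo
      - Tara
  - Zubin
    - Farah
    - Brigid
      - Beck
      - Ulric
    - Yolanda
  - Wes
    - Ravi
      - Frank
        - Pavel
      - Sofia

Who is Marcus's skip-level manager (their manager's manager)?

Marcus reports to Sara, and Sara reports to Phineas. So Marcus's skip-level manager is Phineas.

Phineas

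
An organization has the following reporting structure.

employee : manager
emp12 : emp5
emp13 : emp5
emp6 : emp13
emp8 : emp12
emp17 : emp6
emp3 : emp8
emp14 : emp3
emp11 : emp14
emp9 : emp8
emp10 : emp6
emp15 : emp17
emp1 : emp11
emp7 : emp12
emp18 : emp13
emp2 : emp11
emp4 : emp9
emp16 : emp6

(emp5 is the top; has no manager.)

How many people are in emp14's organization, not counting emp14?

emp14 directly manages emp11. Under emp11: emp2, emp1 (2). That's 3 in total.

3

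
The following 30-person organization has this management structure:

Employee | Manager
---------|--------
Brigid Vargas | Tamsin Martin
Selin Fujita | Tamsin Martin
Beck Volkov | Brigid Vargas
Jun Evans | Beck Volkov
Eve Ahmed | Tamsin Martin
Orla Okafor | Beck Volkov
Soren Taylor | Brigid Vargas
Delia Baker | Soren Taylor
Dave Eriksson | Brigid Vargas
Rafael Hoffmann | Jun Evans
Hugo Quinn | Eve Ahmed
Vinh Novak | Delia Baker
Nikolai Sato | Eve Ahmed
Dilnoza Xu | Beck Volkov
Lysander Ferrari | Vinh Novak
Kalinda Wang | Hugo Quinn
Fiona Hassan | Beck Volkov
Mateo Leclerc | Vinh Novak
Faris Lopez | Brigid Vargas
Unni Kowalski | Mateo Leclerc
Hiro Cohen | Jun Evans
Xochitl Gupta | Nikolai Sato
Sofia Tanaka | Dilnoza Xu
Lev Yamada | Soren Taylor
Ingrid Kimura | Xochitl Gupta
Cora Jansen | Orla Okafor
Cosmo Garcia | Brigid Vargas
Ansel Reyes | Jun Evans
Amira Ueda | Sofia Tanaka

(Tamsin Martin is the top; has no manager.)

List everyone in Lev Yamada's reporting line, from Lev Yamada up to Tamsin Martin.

Lev Yamada reports to Soren Taylor. Soren Taylor reports to Brigid Vargas. Brigid Vargas reports to Tamsin Martin. Tamsin Martin is at the top.

Lev Yamada -> Soren Taylor -> Brigid Vargas -> Tamsin Martin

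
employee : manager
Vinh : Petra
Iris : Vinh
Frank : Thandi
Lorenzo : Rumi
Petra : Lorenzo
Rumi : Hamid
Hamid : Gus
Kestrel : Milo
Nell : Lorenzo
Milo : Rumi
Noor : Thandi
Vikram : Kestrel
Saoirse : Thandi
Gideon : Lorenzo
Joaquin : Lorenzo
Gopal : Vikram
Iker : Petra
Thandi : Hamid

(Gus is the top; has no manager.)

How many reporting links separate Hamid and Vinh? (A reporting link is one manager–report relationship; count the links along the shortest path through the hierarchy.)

Vinh is in Hamid's organization: the chain from Vinh up to Hamid is Vinh → Petra → Lorenzo → Rumi → Hamid, which is 4 links.

4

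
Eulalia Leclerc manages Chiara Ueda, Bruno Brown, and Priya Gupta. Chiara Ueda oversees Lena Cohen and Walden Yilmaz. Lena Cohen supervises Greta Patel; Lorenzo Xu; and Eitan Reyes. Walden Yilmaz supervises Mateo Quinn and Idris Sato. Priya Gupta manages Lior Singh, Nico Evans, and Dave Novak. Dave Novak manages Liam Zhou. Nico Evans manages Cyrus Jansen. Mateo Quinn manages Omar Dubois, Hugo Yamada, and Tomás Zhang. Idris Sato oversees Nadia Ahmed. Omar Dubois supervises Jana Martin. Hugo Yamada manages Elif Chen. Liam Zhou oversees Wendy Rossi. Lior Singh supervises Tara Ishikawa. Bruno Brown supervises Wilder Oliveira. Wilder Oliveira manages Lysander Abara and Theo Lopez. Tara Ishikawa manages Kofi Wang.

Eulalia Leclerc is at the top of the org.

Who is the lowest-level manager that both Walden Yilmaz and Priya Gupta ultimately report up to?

Walden Yilmaz's chain of managers is Chiara Ueda, Eulalia Leclerc. Priya Gupta's chain of managers is Eulalia Leclerc. The first manager that appears in both chains is Eulalia Leclerc.

Eulalia Leclerc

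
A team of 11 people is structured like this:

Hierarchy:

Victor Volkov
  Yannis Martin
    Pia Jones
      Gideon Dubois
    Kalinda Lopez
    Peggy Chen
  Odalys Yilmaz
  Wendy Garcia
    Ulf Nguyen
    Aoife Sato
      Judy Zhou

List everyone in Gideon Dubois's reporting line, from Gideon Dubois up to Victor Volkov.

Gideon Dubois reports to Pia Jones. Pia Jones reports to Yannis Martin. Yannis Martin reports to Victor Volkov. Victor Volkov is at the top.

Gideon Dubois -> Pia Jones -> Yannis Martin -> Victor Volkov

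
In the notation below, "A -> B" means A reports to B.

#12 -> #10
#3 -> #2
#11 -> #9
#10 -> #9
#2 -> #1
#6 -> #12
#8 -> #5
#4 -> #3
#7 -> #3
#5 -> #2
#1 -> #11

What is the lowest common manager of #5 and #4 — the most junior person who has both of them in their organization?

#2

#5's chain of managers is #2, #1, #11, #9. #4's chain of managers is #3, #2, #1, #11, #9. The first manager that appears in both chains is #2.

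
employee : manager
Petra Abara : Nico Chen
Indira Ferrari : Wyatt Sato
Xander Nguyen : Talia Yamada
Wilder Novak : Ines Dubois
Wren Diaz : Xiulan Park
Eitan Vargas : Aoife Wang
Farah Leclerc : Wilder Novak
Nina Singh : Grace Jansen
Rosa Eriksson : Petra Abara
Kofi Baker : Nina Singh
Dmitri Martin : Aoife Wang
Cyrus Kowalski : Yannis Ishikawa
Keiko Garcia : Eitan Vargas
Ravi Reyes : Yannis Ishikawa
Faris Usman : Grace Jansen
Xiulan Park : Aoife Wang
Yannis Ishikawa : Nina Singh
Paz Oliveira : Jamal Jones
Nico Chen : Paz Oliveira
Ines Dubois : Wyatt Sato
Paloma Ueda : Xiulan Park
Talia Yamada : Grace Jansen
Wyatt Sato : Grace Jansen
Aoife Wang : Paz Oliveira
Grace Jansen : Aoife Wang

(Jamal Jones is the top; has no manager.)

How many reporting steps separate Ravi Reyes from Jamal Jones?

6

Chain from Ravi Reyes up to Jamal Jones: Ravi Reyes → Yannis Ishikawa → Nina Singh → Grace Jansen → Aoife Wang → Paz Oliveira → Jamal Jones. That is 6 steps up, so Ravi Reyes is 6 levels below Jamal Jones.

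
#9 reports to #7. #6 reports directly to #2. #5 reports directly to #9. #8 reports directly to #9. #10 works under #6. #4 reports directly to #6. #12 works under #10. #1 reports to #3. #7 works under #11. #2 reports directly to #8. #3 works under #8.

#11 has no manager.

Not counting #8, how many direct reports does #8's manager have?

#8 reports to #9. #9's other direct reports are #5 — 1 peer.

1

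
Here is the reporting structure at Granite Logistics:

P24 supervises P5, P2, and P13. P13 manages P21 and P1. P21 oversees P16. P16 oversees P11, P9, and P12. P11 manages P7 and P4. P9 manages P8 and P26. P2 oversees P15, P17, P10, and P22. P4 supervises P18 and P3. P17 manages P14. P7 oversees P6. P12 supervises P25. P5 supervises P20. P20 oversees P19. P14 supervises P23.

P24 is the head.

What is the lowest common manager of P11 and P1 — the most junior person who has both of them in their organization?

P13

P11's chain of managers is P16, P21, P13, P24. P1's chain of managers is P13, P24. The first manager that appears in both chains is P13.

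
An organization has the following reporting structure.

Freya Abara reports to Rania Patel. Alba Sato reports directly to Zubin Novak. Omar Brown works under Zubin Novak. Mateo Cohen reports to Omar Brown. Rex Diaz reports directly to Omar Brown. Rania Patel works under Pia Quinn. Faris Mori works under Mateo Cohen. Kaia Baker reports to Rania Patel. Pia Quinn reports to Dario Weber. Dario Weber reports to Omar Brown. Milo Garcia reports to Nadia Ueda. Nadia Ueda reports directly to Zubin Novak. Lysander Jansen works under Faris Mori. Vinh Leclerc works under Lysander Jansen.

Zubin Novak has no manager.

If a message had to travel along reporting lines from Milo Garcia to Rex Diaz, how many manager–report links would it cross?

4

Milo Garcia is 2 levels below Zubin Novak, and Rex Diaz is 2 levels below Zubin Novak (their lowest common manager). The shortest path runs up from Milo Garcia to Zubin Novak and back down to Rex Diaz: 2 + 2 = 4 links.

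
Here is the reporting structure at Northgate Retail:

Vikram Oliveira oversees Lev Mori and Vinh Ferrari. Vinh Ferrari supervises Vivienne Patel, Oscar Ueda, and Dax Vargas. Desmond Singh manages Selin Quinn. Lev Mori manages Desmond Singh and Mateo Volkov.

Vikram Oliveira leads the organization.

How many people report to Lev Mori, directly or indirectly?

Lev Mori directly manages Desmond Singh, Mateo Volkov. Under Desmond Singh: Selin Quinn (1). Mateo Volkov has no reports. So Lev Mori's organization is 2 direct reports plus everyone under them: 2 + 1 = 3.

3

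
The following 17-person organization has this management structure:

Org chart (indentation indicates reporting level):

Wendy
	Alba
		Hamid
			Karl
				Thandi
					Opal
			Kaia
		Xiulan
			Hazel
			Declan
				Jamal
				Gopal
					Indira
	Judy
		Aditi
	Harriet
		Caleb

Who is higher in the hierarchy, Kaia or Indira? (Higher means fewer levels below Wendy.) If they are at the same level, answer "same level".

Kaia is 3 levels below Wendy; Indira is 5. Kaia is higher.

Kaia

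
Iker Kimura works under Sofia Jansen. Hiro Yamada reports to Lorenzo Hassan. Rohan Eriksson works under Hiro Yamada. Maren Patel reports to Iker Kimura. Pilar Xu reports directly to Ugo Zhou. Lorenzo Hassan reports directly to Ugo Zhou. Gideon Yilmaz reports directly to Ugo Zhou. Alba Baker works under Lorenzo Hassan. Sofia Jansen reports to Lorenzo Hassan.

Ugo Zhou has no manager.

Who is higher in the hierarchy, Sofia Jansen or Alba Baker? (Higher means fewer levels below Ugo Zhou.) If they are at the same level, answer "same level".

Both Sofia Jansen and Alba Baker are 2 levels below Ugo Zhou.

same level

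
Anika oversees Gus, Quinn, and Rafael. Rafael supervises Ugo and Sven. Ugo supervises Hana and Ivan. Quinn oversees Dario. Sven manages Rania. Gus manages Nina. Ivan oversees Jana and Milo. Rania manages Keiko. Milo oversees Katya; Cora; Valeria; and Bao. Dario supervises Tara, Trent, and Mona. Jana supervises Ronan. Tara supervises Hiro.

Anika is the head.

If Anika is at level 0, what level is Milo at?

Chain from Milo up to Anika: Milo → Ivan → Ugo → Rafael → Anika. That is 4 steps up, so Milo is 4 levels below Anika.

4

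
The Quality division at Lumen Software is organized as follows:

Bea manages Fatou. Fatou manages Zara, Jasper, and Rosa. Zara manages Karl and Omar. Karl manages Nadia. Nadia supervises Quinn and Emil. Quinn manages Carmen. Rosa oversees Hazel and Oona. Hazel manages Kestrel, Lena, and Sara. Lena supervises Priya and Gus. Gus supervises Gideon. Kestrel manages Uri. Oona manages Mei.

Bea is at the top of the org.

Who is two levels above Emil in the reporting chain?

Emil reports to Nadia, and Nadia reports to Karl. So Emil's skip-level manager is Karl.

Karl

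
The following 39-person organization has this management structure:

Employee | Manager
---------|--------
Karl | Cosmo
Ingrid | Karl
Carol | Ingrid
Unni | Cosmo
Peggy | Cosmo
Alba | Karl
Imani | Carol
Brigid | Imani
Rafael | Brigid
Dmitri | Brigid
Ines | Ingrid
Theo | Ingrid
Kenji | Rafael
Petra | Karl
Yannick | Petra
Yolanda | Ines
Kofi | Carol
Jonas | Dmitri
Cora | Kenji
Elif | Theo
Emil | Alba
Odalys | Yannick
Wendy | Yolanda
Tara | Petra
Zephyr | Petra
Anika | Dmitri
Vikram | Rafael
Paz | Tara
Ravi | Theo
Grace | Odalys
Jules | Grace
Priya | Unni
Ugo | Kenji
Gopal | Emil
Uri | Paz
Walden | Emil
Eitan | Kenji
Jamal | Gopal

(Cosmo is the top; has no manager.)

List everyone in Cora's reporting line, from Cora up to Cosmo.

Cora reports to Kenji. Kenji reports to Rafael. Rafael reports to Brigid. Brigid reports to Imani. Imani reports to Carol. Carol reports to Ingrid. Ingrid reports to Karl. Karl reports to Cosmo. Cosmo is at the top.

Cora -> Kenji -> Rafael -> Brigid -> Imani -> Carol -> Ingrid -> Karl -> Cosmo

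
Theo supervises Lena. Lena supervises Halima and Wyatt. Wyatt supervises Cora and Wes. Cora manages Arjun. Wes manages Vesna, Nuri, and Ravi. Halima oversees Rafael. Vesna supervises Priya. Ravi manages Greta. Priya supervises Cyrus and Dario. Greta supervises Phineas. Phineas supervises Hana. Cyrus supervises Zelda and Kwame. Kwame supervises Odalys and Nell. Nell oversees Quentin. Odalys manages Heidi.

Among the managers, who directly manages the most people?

Direct-report counts: Theo has 1; Lena has 2; Halima has 1; Wyatt has 2; Wes has 3; Ravi has 1; Greta has 1; Phineas has 1; Vesna has 1; Priya has 2; Cyrus has 2; Kwame has 2; Odalys has 1; Nell has 1; Cora has 1. The largest is 3, held by Wes.

Wes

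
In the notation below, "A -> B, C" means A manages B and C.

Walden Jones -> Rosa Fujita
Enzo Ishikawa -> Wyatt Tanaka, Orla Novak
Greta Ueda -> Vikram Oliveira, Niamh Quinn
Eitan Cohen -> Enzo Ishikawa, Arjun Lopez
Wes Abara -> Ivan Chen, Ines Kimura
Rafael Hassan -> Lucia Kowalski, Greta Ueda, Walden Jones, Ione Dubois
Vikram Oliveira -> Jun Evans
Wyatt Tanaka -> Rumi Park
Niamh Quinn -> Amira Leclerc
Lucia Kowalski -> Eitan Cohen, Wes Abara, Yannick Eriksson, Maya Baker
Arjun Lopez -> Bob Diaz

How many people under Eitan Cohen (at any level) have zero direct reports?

3

The people in Eitan Cohen's organization with no one reporting to them are Bob Diaz, Orla Novak, Rumi Park. That is 3.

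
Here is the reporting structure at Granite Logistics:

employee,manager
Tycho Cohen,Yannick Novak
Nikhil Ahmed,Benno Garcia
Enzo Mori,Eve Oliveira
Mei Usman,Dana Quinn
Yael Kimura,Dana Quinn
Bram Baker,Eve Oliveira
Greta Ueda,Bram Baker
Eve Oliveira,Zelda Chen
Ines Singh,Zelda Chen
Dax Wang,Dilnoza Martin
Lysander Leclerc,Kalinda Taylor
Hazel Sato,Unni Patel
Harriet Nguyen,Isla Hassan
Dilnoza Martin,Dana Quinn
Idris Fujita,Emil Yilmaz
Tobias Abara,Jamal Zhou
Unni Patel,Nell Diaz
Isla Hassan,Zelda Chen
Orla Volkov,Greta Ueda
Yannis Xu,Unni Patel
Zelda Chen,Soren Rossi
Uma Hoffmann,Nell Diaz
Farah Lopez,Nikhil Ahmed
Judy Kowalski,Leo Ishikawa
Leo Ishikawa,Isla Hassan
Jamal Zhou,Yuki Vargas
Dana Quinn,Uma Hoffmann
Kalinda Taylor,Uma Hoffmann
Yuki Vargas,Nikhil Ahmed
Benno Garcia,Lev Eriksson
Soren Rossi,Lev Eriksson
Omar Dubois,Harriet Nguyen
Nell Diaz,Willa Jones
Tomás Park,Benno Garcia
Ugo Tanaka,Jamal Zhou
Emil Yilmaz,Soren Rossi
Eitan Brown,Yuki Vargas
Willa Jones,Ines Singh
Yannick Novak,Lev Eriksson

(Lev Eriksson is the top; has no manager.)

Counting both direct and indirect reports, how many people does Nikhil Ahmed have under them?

6

Nikhil Ahmed directly manages Yuki Vargas, Farah Lopez. Under Yuki Vargas: Eitan Brown, Jamal Zhou, Tobias Abara, Ugo Tanaka (4). Farah Lopez has no reports. So Nikhil Ahmed's organization is 2 direct reports plus everyone under them: 5 + 1 = 6.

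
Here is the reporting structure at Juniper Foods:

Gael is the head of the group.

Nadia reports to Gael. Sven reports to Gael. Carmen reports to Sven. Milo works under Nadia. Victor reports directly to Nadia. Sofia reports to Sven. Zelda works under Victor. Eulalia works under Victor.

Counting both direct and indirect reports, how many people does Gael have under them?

Gael directly manages Nadia, Sven. Under Nadia: Victor, Eulalia, Zelda, Milo (4). Under Sven: Sofia, Carmen (2). So Gael's organization is 2 direct reports plus everyone under them: 5 + 3 = 8.

8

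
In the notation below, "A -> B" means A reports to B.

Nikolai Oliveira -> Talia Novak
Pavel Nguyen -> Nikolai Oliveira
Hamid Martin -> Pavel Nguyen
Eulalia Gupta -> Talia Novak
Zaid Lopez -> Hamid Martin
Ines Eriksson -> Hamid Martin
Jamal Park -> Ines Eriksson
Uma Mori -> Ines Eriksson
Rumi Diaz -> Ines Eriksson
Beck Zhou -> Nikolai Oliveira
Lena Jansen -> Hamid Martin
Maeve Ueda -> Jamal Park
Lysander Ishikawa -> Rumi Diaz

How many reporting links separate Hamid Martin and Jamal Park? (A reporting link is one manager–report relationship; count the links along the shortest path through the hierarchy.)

Jamal Park is in Hamid Martin's organization: the chain from Jamal Park up to Hamid Martin is Jamal Park → Ines Eriksson → Hamid Martin, which is 2 links.

2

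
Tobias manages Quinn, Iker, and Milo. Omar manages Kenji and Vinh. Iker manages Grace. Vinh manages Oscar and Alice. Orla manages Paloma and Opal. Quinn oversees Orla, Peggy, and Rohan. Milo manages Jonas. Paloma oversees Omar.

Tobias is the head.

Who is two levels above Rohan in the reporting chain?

Tobias

Rohan reports to Quinn, and Quinn reports to Tobias. So Rohan's skip-level manager is Tobias.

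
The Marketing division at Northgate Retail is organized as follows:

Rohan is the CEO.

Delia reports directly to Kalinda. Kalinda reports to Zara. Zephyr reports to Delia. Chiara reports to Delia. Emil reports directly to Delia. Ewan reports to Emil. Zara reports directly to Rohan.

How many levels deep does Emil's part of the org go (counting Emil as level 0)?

The longest chain under Emil runs Emil → Ewan, which is 1 level below Emil.

1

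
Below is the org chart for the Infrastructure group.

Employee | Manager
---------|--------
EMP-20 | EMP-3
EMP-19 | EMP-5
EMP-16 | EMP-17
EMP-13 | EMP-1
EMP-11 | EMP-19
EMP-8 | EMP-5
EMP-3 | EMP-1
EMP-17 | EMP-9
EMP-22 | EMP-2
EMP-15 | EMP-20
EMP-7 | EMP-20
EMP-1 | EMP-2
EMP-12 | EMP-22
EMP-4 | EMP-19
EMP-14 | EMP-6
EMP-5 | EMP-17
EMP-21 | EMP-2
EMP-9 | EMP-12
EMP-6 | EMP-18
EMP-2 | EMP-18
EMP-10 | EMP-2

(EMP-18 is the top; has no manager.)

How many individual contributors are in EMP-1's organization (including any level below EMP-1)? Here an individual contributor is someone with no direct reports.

3

The people in EMP-1's organization with no one reporting to them are EMP-13, EMP-15, EMP-7. That is 3.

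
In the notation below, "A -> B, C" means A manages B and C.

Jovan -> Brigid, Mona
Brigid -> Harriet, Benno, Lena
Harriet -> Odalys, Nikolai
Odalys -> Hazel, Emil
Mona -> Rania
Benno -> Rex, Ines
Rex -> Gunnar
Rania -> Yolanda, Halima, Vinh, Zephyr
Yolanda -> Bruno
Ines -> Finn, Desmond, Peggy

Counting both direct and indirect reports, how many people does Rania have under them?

Rania directly manages Yolanda, Halima, Vinh, Zephyr. Under Yolanda: Bruno (1). Halima has no reports. Vinh has no reports. Zephyr has no reports. So Rania's organization is 4 direct reports plus everyone under them: 2 + 1 + 1 + 1 = 5.

5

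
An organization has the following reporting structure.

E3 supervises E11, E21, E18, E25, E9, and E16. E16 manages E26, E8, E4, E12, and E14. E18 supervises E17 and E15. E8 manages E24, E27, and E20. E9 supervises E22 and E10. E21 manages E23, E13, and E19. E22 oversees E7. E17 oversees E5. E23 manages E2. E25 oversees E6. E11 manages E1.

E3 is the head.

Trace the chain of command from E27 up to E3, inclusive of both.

E27 -> E8 -> E16 -> E3

E27 reports to E8. E8 reports to E16. E16 reports to E3. E3 is at the top.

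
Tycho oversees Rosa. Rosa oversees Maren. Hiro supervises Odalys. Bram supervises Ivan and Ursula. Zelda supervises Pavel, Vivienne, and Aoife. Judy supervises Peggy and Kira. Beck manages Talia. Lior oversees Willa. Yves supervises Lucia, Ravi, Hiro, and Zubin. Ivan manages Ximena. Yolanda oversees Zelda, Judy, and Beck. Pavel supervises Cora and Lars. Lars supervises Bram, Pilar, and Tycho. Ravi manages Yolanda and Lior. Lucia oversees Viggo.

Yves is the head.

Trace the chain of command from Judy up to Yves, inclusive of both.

Judy -> Yolanda -> Ravi -> Yves

Judy reports to Yolanda. Yolanda reports to Ravi. Ravi reports to Yves. Yves is at the top.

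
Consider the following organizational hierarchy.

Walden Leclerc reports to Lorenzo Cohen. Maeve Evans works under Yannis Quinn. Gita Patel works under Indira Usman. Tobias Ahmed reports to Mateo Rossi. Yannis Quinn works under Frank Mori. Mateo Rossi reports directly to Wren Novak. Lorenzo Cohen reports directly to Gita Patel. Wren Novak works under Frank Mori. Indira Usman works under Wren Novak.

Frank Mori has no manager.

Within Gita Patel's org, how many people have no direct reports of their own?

1

The only person in Gita Patel's organization with no one reporting to them is Walden Leclerc. That is 1.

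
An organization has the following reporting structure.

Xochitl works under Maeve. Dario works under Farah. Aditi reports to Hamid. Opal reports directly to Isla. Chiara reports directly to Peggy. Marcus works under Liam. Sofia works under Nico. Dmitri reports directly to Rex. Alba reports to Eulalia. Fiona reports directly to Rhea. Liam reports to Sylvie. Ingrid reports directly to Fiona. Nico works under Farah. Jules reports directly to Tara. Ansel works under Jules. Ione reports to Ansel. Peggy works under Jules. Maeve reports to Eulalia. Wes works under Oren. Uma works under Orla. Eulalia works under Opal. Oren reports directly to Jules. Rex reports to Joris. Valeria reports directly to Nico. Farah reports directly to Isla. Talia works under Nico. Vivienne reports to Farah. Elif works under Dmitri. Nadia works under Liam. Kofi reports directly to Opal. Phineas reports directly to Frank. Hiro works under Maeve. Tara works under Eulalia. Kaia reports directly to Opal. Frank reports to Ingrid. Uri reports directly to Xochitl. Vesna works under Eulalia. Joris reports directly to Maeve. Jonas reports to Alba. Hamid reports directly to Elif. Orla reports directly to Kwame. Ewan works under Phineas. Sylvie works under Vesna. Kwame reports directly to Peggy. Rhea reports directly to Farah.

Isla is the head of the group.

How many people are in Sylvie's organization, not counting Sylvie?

Sylvie directly manages Liam. Under Liam: Marcus, Nadia (2). That's 3 in total.

3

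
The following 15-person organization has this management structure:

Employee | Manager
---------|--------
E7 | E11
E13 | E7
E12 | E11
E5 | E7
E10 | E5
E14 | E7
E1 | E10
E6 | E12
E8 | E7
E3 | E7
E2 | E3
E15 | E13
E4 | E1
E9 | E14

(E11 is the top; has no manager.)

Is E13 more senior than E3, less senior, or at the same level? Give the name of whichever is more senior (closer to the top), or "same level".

Both E13 and E3 are 2 levels below E11.

same level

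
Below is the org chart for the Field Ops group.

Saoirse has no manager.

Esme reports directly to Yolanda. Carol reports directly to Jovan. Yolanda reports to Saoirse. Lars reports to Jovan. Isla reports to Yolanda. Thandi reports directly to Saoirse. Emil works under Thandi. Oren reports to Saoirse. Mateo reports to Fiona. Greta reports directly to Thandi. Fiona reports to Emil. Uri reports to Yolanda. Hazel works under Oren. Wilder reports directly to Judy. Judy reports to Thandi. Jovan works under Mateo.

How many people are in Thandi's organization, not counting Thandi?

9

Thandi directly manages Emil, Judy, Greta. Under Emil: Fiona, Mateo, Jovan, Carol, Lars (5). Under Judy: Wilder (1). Greta has no reports. So Thandi's organization is 3 direct reports plus everyone under them: 6 + 2 + 1 = 9.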